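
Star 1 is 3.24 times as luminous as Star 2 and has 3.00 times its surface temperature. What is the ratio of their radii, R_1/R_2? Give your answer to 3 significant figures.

L ∝ R²T⁴ gives R ∝ √L / T², so
R_1/R_2 = √(3.24) / (3.00)² = 1.800 / 9.000 = 0.2000.

0.200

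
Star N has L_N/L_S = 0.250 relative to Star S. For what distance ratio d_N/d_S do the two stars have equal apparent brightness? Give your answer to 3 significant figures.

Equal flux requires L_N/d_N² = L_S/d_S², so d_N/d_S = √(L_N/L_S)
= √(0.250) = 0.5000.

0.500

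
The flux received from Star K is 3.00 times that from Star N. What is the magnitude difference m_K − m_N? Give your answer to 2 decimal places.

m_K − m_N = −2.5 log₁₀(F_K/F_N) = −2.5 log₁₀(3.00) = −2.5 × (0.477) = -1.193.

-1.19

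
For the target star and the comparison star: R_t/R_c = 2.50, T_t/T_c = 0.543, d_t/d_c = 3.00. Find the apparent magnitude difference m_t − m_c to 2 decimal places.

L_t/L_c = (2.50)²(0.543)⁴ = 0.5433.
F_t/F_c = (L_t/L_c)/(d_t/d_c)² = 0.5433/9.000 = 0.06037.
m_t − m_c = −2.5 log₁₀(0.06037) = 3.05.

3.05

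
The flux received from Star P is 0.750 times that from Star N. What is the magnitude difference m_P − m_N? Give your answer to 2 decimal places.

0.31

m_P − m_N = −2.5 log₁₀(F_P/F_N) = −2.5 log₁₀(0.750) = −2.5 × (-0.125) = 0.312.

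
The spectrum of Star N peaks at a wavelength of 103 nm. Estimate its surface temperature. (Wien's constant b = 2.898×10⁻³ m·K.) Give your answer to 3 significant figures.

T = b/λ_max = 2.898×10⁻³ / (103×10⁻⁹) = 2.814×10^4 K.

2.81×10^4 K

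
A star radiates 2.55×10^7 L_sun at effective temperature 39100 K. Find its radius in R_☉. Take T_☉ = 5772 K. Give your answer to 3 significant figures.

R/R_☉ = √(L/L_☉) / (T/T_☉)² = √(2.55×10^7) / (6.774)²
       = 5050 / 45.89 = 110.0.

110 R_☉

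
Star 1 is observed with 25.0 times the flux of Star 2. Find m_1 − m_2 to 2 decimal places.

m_1 − m_2 = −2.5 log₁₀(F_1/F_2) = −2.5 log₁₀(25.0) = −2.5 × (1.398) = -3.495.

-3.49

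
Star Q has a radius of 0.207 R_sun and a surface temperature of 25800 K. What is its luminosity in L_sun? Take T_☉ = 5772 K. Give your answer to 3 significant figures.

L/L_☉ = (R/R_☉)² (T/T_☉)⁴ = (0.207)² × (25800/5772)⁴
       = 0.04285 × (4.470)⁴ = 0.04285 × 399.2 = 17.10.

17.1 L_sun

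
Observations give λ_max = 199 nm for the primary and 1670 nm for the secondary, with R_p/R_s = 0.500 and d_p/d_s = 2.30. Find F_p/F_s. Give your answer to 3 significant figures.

234

Wien's law: T_p/T_s = λ_s/λ_p = 1670/199 = 8.392.
L_p/L_s = (R_p/R_s)²(T_p/T_s)⁴ = (0.500)²(8.392)⁴ = 1240.
F_p/F_s = (L_p/L_s)/(d_p/d_s)² = 1240/(2.30)² = 234.4.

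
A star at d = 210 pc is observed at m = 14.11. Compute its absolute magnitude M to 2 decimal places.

M = m − 5 log₁₀(d/10 pc) = 14.11 − 5 log₁₀(210/10)
  = 14.11 − 5 × 1.322 = 14.11 − 6.61 = 7.50.

7.50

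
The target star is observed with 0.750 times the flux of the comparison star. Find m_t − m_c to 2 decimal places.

m_t − m_c = −2.5 log₁₀(F_t/F_c) = −2.5 log₁₀(0.750) = −2.5 × (-0.125) = 0.312.

0.31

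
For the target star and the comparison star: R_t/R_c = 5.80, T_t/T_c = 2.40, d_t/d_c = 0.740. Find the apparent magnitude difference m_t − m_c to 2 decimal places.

-8.27

L_t/L_c = (5.80)²(2.40)⁴ = 1116.
F_t/F_c = (L_t/L_c)/(d_t/d_c)² = 1116/0.5476 = 2038.
m_t − m_c = −2.5 log₁₀(2038) = -8.27.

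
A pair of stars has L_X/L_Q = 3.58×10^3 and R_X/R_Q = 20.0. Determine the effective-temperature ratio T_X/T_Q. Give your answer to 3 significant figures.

1.73

L ∝ R²T⁴ gives T ∝ (L/R²)^(1/4), so
T_X/T_Q = (3.58×10^3 / 20.0²)^(1/4) = (8.950)^(1/4) = 1.730.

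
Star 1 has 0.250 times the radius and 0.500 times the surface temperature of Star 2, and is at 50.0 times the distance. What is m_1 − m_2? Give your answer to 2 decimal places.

14.52

L_1/L_2 = (0.250)²(0.500)⁴ = 0.003906.
F_1/F_2 = (L_1/L_2)/(d_1/d_2)² = 0.003906/2500 = 1.563×10^-6.
m_1 − m_2 = −2.5 log₁₀(1.563×10^-6) = 14.52.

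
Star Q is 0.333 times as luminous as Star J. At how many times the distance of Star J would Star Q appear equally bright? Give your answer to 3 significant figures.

Equal flux requires L_Q/d_Q² = L_J/d_J², so d_Q/d_J = √(L_Q/L_J)
= √(0.333) = 0.5771.

0.577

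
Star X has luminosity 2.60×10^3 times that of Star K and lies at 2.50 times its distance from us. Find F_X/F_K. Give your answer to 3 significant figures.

416

F = L/(4πd²), so F_X/F_K = (L_X/L_K) / (d_X/d_K)²
= 2.60×10^3 / (2.50)² = 2.60×10^3 / 6.250 = 416.0.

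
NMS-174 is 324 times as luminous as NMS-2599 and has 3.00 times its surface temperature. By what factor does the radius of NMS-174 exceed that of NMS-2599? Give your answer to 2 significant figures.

2.0

L ∝ R²T⁴ gives R ∝ √L / T², so
R_NMS-174/R_NMS-2599 = √(324) / (3.00)² = 18.00 / 9.000 = 2.000.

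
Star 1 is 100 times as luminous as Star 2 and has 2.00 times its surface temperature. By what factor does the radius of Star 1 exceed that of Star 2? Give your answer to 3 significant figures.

2.50

L ∝ R²T⁴ gives R ∝ √L / T², so
R_1/R_2 = √(100) / (2.00)² = 10.00 / 4.000 = 2.500.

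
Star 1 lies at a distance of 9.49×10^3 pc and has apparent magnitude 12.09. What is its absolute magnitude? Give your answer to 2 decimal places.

M = m − 5 log₁₀(d/10 pc) = 12.09 − 5 log₁₀(9.49×10^3/10)
  = 12.09 − 5 × 2.977 = 12.09 − 14.89 = -2.80.

-2.80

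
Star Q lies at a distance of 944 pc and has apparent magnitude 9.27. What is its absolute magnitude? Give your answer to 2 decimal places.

M = m − 5 log₁₀(d/10 pc) = 9.27 − 5 log₁₀(944/10)
  = 9.27 − 5 × 1.975 = 9.27 − 9.87 = -0.60.

-0.60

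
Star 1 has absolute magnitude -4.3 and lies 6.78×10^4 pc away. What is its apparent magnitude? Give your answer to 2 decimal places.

m = M + 5 log₁₀(d/10 pc) = -4.3 + 5 log₁₀(6.78×10^4/10)
  = -4.3 + 5 × 3.831 = -4.3 + 19.16 = 14.86.

14.86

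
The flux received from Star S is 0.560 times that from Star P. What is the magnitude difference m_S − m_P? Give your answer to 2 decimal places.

0.63

m_S − m_P = −2.5 log₁₀(F_S/F_P) = −2.5 log₁₀(0.560) = −2.5 × (-0.252) = 0.630.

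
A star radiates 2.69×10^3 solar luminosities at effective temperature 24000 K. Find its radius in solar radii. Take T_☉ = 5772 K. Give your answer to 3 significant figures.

3.00 solar radii

R/R_☉ = √(L/L_☉) / (T/T_☉)² = √(2.69×10^3) / (4.158)²
       = 51.87 / 17.29 = 3.000.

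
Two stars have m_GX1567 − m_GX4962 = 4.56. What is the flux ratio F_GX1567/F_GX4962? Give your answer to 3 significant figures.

0.0150

F_GX1567/F_GX4962 = 10^(−(m_GX1567 − m_GX4962)/2.5) = 10^(-4.56/2.5) = 10^-1.824 = 0.01500.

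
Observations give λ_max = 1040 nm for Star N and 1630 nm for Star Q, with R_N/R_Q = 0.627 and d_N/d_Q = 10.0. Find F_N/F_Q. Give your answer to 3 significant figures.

0.0237

Wien's law: T_N/T_Q = λ_Q/λ_N = 1630/1040 = 1.567.
L_N/L_Q = (R_N/R_Q)²(T_N/T_Q)⁴ = (0.627)²(1.567)⁴ = 2.372.
F_N/F_Q = (L_N/L_Q)/(d_N/d_Q)² = 2.372/(10.0)² = 0.02372.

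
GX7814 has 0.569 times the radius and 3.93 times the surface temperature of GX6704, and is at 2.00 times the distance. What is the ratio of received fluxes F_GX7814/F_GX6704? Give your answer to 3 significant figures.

19.3

L_GX7814/L_GX6704 = (R_GX7814/R_GX6704)²(T_GX7814/T_GX6704)⁴ = (0.569)² × (3.93)⁴ = 77.23.
F_GX7814/F_GX6704 = (L_GX7814/L_GX6704)/(d_GX7814/d_GX6704)² = 77.23 / (2.00)² = 19.31.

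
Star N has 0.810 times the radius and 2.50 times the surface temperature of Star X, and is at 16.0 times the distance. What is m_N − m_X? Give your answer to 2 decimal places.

L_N/L_X = (0.810)²(2.50)⁴ = 25.63.
F_N/F_X = (L_N/L_X)/(d_N/d_X)² = 25.63/256.0 = 0.1001.
m_N − m_X = −2.5 log₁₀(0.1001) = 2.50.

2.50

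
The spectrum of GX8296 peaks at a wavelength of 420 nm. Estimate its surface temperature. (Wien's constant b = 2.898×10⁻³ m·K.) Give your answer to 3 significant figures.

6.90×10^3 K

T = b/λ_max = 2.898×10⁻³ / (420×10⁻⁹) = 6900 K.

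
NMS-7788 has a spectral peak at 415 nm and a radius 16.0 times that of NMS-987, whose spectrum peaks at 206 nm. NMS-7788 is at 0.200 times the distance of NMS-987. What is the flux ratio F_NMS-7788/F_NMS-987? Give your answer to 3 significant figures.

389

Wien's law: T_NMS-7788/T_NMS-987 = λ_NMS-987/λ_NMS-7788 = 206/415 = 0.4964.
L_NMS-7788/L_NMS-987 = (R_NMS-7788/R_NMS-987)²(T_NMS-7788/T_NMS-987)⁴ = (16.0)²(0.4964)⁴ = 15.54.
F_NMS-7788/F_NMS-987 = (L_NMS-7788/L_NMS-987)/(d_NMS-7788/d_NMS-987)² = 15.54/(0.200)² = 388.6.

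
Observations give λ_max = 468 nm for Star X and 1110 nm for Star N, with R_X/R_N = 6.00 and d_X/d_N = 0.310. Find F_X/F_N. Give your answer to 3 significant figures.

Wien's law: T_X/T_N = λ_N/λ_X = 1110/468 = 2.372.
L_X/L_N = (R_X/R_N)²(T_X/T_N)⁴ = (6.00)²(2.372)⁴ = 1139.
F_X/F_N = (L_X/L_N)/(d_X/d_N)² = 1139/(0.310)² = 1.185×10^4.

1.19×10^4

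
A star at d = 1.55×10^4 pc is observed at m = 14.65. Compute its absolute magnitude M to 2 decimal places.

-1.30

M = m − 5 log₁₀(d/10 pc) = 14.65 − 5 log₁₀(1.55×10^4/10)
  = 14.65 − 5 × 3.190 = 14.65 − 15.95 = -1.30.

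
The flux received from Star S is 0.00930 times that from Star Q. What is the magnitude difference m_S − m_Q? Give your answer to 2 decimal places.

m_S − m_Q = −2.5 log₁₀(F_S/F_Q) = −2.5 log₁₀(0.00930) = −2.5 × (-2.032) = 5.079.

5.08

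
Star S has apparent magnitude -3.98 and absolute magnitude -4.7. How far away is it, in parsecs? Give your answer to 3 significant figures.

m − M = 5 log₁₀(d/10 pc)
-3.98 − (-4.7) = 0.72 = 5 log₁₀(d/10)
d = 10 × 10^(0.72/5) = 10 × 10^0.144 = 13.93 pc.

13.9 pc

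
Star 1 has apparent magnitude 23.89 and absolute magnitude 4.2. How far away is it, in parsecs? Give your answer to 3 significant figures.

8.67×10^4 pc

m − M = 5 log₁₀(d/10 pc)
23.89 − (4.2) = 19.69 = 5 log₁₀(d/10)
d = 10 × 10^(19.69/5) = 10 × 10^3.938 = 8.670×10^4 pc.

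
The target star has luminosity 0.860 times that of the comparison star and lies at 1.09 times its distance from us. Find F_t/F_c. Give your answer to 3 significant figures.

0.724

F = L/(4πd²), so F_t/F_c = (L_t/L_c) / (d_t/d_c)²
= 0.860 / (1.09)² = 0.860 / 1.188 = 0.7238.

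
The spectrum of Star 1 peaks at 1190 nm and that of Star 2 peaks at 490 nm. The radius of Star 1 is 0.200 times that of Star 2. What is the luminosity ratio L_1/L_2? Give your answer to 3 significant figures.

0.00115

Wien's law gives T ∝ 1/λ_max, so T_1/T_2 = λ_2/λ_1 = 490/1190 = 0.4118.
Then L ∝ R²T⁴ gives L_1/L_2 = (0.200)² × (0.4118)⁴ = 0.04000 × 0.02875 = 0.001150.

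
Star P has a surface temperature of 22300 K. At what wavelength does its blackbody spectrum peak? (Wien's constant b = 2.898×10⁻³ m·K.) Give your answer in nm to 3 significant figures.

130 nm

λ_max = b/T = 2.898×10⁻³ / 22300 = 1.30×10^-7 m = 130.0 nm.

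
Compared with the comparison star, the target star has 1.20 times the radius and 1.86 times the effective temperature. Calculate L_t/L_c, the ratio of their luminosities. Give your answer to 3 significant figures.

From the Stefan–Boltzmann law, L ∝ R²T⁴, so
L_t/L_c = (R_t/R_c)² (T_t/T_c)⁴ = (1.20)² × (1.86)⁴ = 1.440 × 11.97 = 17.24.

17.2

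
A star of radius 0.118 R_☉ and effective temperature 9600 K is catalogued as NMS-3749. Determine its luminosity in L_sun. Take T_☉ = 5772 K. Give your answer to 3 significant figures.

L/L_☉ = (R/R_☉)² (T/T_☉)⁴ = (0.118)² × (9600/5772)⁴
       = 0.01392 × (1.663)⁴ = 0.01392 × 7.652 = 0.1065.

0.107 L_sun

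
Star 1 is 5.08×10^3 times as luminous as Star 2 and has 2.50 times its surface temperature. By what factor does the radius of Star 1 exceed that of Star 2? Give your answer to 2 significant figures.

11

L ∝ R²T⁴ gives R ∝ √L / T², so
R_1/R_2 = √(5.08×10^3) / (2.50)² = 71.27 / 6.250 = 11.40.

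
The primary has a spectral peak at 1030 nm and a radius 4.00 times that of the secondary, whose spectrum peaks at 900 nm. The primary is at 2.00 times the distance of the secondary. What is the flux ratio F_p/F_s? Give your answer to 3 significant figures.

Wien's law: T_p/T_s = λ_s/λ_p = 900/1030 = 0.8738.
L_p/L_s = (R_p/R_s)²(T_p/T_s)⁴ = (4.00)²(0.8738)⁴ = 9.327.
F_p/F_s = (L_p/L_s)/(d_p/d_s)² = 9.327/(2.00)² = 2.332.

2.33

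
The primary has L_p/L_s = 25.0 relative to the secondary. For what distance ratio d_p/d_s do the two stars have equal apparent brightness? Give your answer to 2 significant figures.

5.0

Equal flux requires L_p/d_p² = L_s/d_s², so d_p/d_s = √(L_p/L_s)
= √(25.0) = 5.000.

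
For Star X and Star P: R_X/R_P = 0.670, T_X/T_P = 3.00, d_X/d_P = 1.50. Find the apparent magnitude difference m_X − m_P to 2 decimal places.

L_X/L_P = (0.670)²(3.00)⁴ = 36.36.
F_X/F_P = (L_X/L_P)/(d_X/d_P)² = 36.36/2.250 = 16.16.
m_X − m_P = −2.5 log₁₀(16.16) = -3.02.

-3.02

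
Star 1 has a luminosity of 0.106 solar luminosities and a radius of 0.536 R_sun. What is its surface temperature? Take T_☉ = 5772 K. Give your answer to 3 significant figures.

4.50×10^3 K

T/T_☉ = (L/L_☉)^(1/4) / (R/R_☉)^(1/2)
T = 5772 × (0.106)^(1/4) / √(0.536) = 5772 × 0.5706 / 0.7321 = 4499 K.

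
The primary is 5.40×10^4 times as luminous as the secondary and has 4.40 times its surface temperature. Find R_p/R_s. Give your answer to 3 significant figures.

12.0

L ∝ R²T⁴ gives R ∝ √L / T², so
R_p/R_s = √(5.40×10^4) / (4.40)² = 232.4 / 19.36 = 12.00.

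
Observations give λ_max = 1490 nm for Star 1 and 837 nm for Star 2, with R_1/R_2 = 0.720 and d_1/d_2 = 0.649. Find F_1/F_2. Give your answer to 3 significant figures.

0.123

Wien's law: T_1/T_2 = λ_2/λ_1 = 837/1490 = 0.5617.
L_1/L_2 = (R_1/R_2)²(T_1/T_2)⁴ = (0.720)²(0.5617)⁴ = 0.05162.
F_1/F_2 = (L_1/L_2)/(d_1/d_2)² = 0.05162/(0.649)² = 0.1226.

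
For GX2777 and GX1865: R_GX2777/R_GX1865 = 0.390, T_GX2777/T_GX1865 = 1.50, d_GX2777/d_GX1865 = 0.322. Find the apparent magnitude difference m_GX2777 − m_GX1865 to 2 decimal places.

-2.18

L_GX2777/L_GX1865 = (0.390)²(1.50)⁴ = 0.7700.
F_GX2777/F_GX1865 = (L_GX2777/L_GX1865)/(d_GX2777/d_GX1865)² = 0.7700/0.1037 = 7.426.
m_GX2777 − m_GX1865 = −2.5 log₁₀(7.426) = -2.18.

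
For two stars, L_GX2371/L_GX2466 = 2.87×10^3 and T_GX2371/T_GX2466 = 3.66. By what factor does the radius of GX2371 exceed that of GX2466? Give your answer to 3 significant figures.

4.00

L ∝ R²T⁴ gives R ∝ √L / T², so
R_GX2371/R_GX2466 = √(2.87×10^3) / (3.66)² = 53.57 / 13.40 = 3.999.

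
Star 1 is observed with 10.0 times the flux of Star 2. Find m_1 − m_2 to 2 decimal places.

-2.50

m_1 − m_2 = −2.5 log₁₀(F_1/F_2) = −2.5 log₁₀(10.0) = −2.5 × (1.000) = -2.500.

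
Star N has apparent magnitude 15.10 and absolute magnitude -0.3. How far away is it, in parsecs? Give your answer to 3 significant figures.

m − M = 5 log₁₀(d/10 pc)
15.10 − (-0.3) = 15.40 = 5 log₁₀(d/10)
d = 10 × 10^(15.40/5) = 10 × 10^3.080 = 1.202×10^4 pc.

1.20×10^4 pc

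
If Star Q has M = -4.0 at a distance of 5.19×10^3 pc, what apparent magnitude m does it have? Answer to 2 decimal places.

9.58

m = M + 5 log₁₀(d/10 pc) = -4.0 + 5 log₁₀(5.19×10^3/10)
  = -4.0 + 5 × 2.715 = -4.0 + 13.58 = 9.58.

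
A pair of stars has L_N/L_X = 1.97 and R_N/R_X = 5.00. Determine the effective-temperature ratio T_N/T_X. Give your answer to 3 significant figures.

L ∝ R²T⁴ gives T ∝ (L/R²)^(1/4), so
T_N/T_X = (1.97 / 5.00²)^(1/4) = (0.07880)^(1/4) = 0.5298.

0.530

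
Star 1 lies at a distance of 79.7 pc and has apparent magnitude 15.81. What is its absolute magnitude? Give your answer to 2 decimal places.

M = m − 5 log₁₀(d/10 pc) = 15.81 − 5 log₁₀(79.7/10)
  = 15.81 − 5 × 0.901 = 15.81 − 4.51 = 11.30.

11.30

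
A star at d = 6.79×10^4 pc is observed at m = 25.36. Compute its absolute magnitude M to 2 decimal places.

M = m − 5 log₁₀(d/10 pc) = 25.36 − 5 log₁₀(6.79×10^4/10)
  = 25.36 − 5 × 3.832 = 25.36 − 19.16 = 6.20.

6.20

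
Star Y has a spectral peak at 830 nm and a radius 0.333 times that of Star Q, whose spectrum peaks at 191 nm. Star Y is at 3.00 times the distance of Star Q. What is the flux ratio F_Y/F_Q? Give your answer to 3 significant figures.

Wien's law: T_Y/T_Q = λ_Q/λ_Y = 191/830 = 0.2301.
L_Y/L_Q = (R_Y/R_Q)²(T_Y/T_Q)⁴ = (0.333)²(0.2301)⁴ = 3.110×10^-4.
F_Y/F_Q = (L_Y/L_Q)/(d_Y/d_Q)² = 3.110×10^-4/(3.00)² = 3.455×10^-5.

3.46×10^-5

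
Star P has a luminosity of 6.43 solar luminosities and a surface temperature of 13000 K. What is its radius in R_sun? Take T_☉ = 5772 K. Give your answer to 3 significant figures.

R/R_☉ = √(L/L_☉) / (T/T_☉)² = √(6.43) / (2.252)²
       = 2.536 / 5.073 = 0.4999.

0.500 R_sun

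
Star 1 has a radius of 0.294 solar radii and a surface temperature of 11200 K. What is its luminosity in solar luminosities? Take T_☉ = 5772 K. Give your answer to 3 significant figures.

1.23 solar luminosities

L/L_☉ = (R/R_☉)² (T/T_☉)⁴ = (0.294)² × (11200/5772)⁴
       = 0.08644 × (1.940)⁴ = 0.08644 × 14.18 = 1.225.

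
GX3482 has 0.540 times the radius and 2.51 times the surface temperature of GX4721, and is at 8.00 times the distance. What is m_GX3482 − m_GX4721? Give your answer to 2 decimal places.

1.86

L_GX3482/L_GX4721 = (0.540)²(2.51)⁴ = 11.57.
F_GX3482/F_GX4721 = (L_GX3482/L_GX4721)/(d_GX3482/d_GX4721)² = 11.57/64.00 = 0.1808.
m_GX3482 − m_GX4721 = −2.5 log₁₀(0.1808) = 1.86.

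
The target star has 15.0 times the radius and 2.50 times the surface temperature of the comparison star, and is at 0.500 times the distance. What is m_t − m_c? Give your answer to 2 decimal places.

L_t/L_c = (15.0)²(2.50)⁴ = 8789.
F_t/F_c = (L_t/L_c)/(d_t/d_c)² = 8789/0.2500 = 3.516×10^4.
m_t − m_c = −2.5 log₁₀(3.516×10^4) = -11.37.

-11.37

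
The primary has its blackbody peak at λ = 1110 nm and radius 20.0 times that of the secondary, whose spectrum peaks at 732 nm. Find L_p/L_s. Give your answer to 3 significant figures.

75.7

Wien's law gives T ∝ 1/λ_max, so T_p/T_s = λ_s/λ_p = 732/1110 = 0.6595.
Then L ∝ R²T⁴ gives L_p/L_s = (20.0)² × (0.6595)⁴ = 400.0 × 0.1891 = 75.65.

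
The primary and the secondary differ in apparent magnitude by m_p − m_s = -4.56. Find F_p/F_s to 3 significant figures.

F_p/F_s = 10^(−(m_p − m_s)/2.5) = 10^(4.56/2.5) = 10^1.824 = 66.68.

66.7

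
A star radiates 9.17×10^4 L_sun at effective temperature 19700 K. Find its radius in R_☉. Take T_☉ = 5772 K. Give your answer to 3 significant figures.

R/R_☉ = √(L/L_☉) / (T/T_☉)² = √(9.17×10^4) / (3.413)²
       = 302.8 / 11.65 = 26.00.

26.0 R_☉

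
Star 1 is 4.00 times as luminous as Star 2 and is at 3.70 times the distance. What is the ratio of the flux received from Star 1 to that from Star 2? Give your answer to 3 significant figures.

F = L/(4πd²), so F_1/F_2 = (L_1/L_2) / (d_1/d_2)²
= 4.00 / (3.70)² = 4.00 / 13.69 = 0.2922.

0.292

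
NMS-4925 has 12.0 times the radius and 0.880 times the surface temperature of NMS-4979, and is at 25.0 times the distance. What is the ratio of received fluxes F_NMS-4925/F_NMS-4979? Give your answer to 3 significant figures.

L_NMS-4925/L_NMS-4979 = (R_NMS-4925/R_NMS-4979)²(T_NMS-4925/T_NMS-4979)⁴ = (12.0)² × (0.880)⁴ = 86.36.
F_NMS-4925/F_NMS-4979 = (L_NMS-4925/L_NMS-4979)/(d_NMS-4925/d_NMS-4979)² = 86.36 / (25.0)² = 0.1382.

0.138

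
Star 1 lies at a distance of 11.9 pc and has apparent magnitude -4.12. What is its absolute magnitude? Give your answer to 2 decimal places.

M = m − 5 log₁₀(d/10 pc) = -4.12 − 5 log₁₀(11.9/10)
  = -4.12 − 5 × 0.076 = -4.12 − 0.38 = -4.50.

-4.50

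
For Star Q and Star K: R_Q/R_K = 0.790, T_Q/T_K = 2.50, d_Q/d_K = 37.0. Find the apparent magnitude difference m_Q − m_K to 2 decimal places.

L_Q/L_K = (0.790)²(2.50)⁴ = 24.38.
F_Q/F_K = (L_Q/L_K)/(d_Q/d_K)² = 24.38/1369 = 0.01781.
m_Q − m_K = −2.5 log₁₀(0.01781) = 4.37.

4.37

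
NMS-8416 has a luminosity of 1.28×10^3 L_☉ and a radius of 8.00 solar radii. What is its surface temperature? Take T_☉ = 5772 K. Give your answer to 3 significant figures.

1.22×10^4 K

T/T_☉ = (L/L_☉)^(1/4) / (R/R_☉)^(1/2)
T = 5772 × (1.28×10^3)^(1/4) / √(8.00) = 5772 × 5.981 / 2.828 = 1.221×10^4 K.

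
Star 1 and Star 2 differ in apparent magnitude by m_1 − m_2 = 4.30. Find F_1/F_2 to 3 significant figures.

0.0191

F_1/F_2 = 10^(−(m_1 − m_2)/2.5) = 10^(-4.30/2.5) = 10^-1.720 = 0.01905.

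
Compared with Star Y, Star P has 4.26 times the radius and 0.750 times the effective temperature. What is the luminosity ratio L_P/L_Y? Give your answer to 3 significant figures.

From the Stefan–Boltzmann law, L ∝ R²T⁴, so
L_P/L_Y = (R_P/R_Y)² (T_P/T_Y)⁴ = (4.26)² × (0.750)⁴ = 18.15 × 0.3164 = 5.742.

5.74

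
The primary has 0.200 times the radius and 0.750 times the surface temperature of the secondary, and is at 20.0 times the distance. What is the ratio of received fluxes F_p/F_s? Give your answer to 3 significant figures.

L_p/L_s = (R_p/R_s)²(T_p/T_s)⁴ = (0.200)² × (0.750)⁴ = 0.01266.
F_p/F_s = (L_p/L_s)/(d_p/d_s)² = 0.01266 / (20.0)² = 3.164×10^-5.

3.16×10^-5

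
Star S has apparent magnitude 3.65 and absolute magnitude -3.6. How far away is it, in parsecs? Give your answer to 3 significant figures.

m − M = 5 log₁₀(d/10 pc)
3.65 − (-3.6) = 7.25 = 5 log₁₀(d/10)
d = 10 × 10^(7.25/5) = 10 × 10^1.450 = 281.8 pc.

282 pc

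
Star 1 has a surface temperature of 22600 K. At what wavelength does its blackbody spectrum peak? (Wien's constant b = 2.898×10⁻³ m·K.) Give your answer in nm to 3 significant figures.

128 nm

λ_max = b/T = 2.898×10⁻³ / 22600 = 1.28×10^-7 m = 128.2 nm.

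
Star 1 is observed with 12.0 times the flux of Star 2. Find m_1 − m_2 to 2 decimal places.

m_1 − m_2 = −2.5 log₁₀(F_1/F_2) = −2.5 log₁₀(12.0) = −2.5 × (1.079) = -2.698.

-2.70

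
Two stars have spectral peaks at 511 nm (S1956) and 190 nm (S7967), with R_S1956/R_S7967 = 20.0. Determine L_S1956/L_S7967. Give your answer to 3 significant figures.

Wien's law gives T ∝ 1/λ_max, so T_S1956/T_S7967 = λ_S7967/λ_S1956 = 190/511 = 0.3718.
Then L ∝ R²T⁴ gives L_S1956/L_S7967 = (20.0)² × (0.3718)⁴ = 400.0 × 0.01911 = 7.645.

7.65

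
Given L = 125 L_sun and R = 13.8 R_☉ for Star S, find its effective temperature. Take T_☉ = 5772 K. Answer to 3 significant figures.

5.20×10^3 K

T/T_☉ = (L/L_☉)^(1/4) / (R/R_☉)^(1/2)
T = 5772 × (125)^(1/4) / √(13.8) = 5772 × 3.344 / 3.715 = 5195 K.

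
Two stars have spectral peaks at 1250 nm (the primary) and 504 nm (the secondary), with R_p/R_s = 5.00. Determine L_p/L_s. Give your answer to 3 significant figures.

0.661

Wien's law gives T ∝ 1/λ_max, so T_p/T_s = λ_s/λ_p = 504/1250 = 0.4032.
Then L ∝ R²T⁴ gives L_p/L_s = (5.00)² × (0.4032)⁴ = 25.00 × 0.02643 = 0.6607.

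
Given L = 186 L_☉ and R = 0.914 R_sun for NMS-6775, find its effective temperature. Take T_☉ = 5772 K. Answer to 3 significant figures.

2.23×10^4 K

T/T_☉ = (L/L_☉)^(1/4) / (R/R_☉)^(1/2)
T = 5772 × (186)^(1/4) / √(0.914) = 5772 × 3.693 / 0.9560 = 2.230×10^4 K.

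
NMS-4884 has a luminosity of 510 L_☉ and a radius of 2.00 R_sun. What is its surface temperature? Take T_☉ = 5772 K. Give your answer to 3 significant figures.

T/T_☉ = (L/L_☉)^(1/4) / (R/R_☉)^(1/2)
T = 5772 × (510)^(1/4) / √(2.00) = 5772 × 4.752 / 1.414 = 1.940×10^4 K.

1.94×10^4 K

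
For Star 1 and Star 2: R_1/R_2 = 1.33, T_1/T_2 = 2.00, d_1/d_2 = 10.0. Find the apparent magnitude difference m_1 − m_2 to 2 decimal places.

L_1/L_2 = (1.33)²(2.00)⁴ = 28.30.
F_1/F_2 = (L_1/L_2)/(d_1/d_2)² = 28.30/100.0 = 0.2830.
m_1 − m_2 = −2.5 log₁₀(0.2830) = 1.37.

1.37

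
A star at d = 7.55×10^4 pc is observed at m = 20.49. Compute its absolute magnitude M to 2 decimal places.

M = m − 5 log₁₀(d/10 pc) = 20.49 − 5 log₁₀(7.55×10^4/10)
  = 20.49 − 5 × 3.878 = 20.49 − 19.39 = 1.10.

1.10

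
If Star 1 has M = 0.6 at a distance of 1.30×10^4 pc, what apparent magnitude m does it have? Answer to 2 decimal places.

16.17

m = M + 5 log₁₀(d/10 pc) = 0.6 + 5 log₁₀(1.30×10^4/10)
  = 0.6 + 5 × 3.114 = 0.6 + 15.57 = 16.17.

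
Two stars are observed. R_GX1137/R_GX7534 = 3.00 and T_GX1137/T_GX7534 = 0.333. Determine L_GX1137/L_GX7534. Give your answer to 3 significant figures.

0.111

From the Stefan–Boltzmann law, L ∝ R²T⁴, so
L_GX1137/L_GX7534 = (R_GX1137/R_GX7534)² (T_GX1137/T_GX7534)⁴ = (3.00)² × (0.333)⁴ = 9.000 × 0.01230 = 0.1107.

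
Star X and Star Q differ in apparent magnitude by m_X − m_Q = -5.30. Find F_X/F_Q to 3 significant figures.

F_X/F_Q = 10^(−(m_X − m_Q)/2.5) = 10^(5.30/2.5) = 10^2.120 = 131.8.

132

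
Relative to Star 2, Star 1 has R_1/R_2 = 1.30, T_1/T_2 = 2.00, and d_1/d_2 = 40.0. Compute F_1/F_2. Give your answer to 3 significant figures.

L_1/L_2 = (R_1/R_2)²(T_1/T_2)⁴ = (1.30)² × (2.00)⁴ = 27.04.
F_1/F_2 = (L_1/L_2)/(d_1/d_2)² = 27.04 / (40.0)² = 0.01690.

0.0169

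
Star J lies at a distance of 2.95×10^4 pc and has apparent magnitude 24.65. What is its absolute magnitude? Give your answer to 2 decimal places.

M = m − 5 log₁₀(d/10 pc) = 24.65 − 5 log₁₀(2.95×10^4/10)
  = 24.65 − 5 × 3.470 = 24.65 − 17.35 = 7.30.

7.30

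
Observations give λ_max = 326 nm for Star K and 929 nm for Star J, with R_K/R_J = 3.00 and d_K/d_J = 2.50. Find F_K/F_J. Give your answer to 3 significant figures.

95.0

Wien's law: T_K/T_J = λ_J/λ_K = 929/326 = 2.850.
L_K/L_J = (R_K/R_J)²(T_K/T_J)⁴ = (3.00)²(2.850)⁴ = 593.5.
F_K/F_J = (L_K/L_J)/(d_K/d_J)² = 593.5/(2.50)² = 94.96.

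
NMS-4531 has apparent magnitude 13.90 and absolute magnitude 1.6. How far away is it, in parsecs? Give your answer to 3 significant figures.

m − M = 5 log₁₀(d/10 pc)
13.90 − (1.6) = 12.30 = 5 log₁₀(d/10)
d = 10 × 10^(12.30/5) = 10 × 10^2.460 = 2884 pc.

2.88×10^3 pc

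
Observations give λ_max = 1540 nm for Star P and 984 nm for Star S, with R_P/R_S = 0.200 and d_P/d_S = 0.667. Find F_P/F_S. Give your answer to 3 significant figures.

0.0150

Wien's law: T_P/T_S = λ_S/λ_P = 984/1540 = 0.6390.
L_P/L_S = (R_P/R_S)²(T_P/T_S)⁴ = (0.200)²(0.6390)⁴ = 0.006667.
F_P/F_S = (L_P/L_S)/(d_P/d_S)² = 0.006667/(0.667)² = 0.01499.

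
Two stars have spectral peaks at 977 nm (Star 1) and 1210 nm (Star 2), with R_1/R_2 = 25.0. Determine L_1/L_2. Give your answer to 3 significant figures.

Wien's law gives T ∝ 1/λ_max, so T_1/T_2 = λ_2/λ_1 = 1210/977 = 1.238.
Then L ∝ R²T⁴ gives L_1/L_2 = (25.0)² × (1.238)⁴ = 625.0 × 2.353 = 1470.

1.47×10^3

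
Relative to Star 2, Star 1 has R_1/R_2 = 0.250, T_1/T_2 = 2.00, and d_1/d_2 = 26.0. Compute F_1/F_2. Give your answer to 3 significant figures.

0.00148

L_1/L_2 = (R_1/R_2)²(T_1/T_2)⁴ = (0.250)² × (2.00)⁴ = 1.000.
F_1/F_2 = (L_1/L_2)/(d_1/d_2)² = 1.000 / (26.0)² = 0.001479.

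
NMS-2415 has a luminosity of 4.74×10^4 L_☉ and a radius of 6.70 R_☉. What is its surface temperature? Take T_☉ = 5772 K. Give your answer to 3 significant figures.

T/T_☉ = (L/L_☉)^(1/4) / (R/R_☉)^(1/2)
T = 5772 × (4.74×10^4)^(1/4) / √(6.70) = 5772 × 14.76 / 2.588 = 3.290×10^4 K.

3.29×10^4 K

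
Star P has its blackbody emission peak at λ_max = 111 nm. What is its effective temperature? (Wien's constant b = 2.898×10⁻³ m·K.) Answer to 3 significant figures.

T = b/λ_max = 2.898×10⁻³ / (111×10⁻⁹) = 2.611×10^4 K.

2.61×10^4 K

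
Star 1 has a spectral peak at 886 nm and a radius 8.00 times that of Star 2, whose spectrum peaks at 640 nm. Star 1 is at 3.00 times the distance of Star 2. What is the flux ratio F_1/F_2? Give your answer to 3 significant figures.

1.94

Wien's law: T_1/T_2 = λ_2/λ_1 = 640/886 = 0.7223.
L_1/L_2 = (R_1/R_2)²(T_1/T_2)⁴ = (8.00)²(0.7223)⁴ = 17.42.
F_1/F_2 = (L_1/L_2)/(d_1/d_2)² = 17.42/(3.00)² = 1.936.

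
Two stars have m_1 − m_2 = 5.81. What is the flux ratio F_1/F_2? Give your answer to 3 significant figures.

F_1/F_2 = 10^(−(m_1 − m_2)/2.5) = 10^(-5.81/2.5) = 10^-2.324 = 0.004742.

0.00474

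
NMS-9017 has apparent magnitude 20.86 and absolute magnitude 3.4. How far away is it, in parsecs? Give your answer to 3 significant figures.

m − M = 5 log₁₀(d/10 pc)
20.86 − (3.4) = 17.46 = 5 log₁₀(d/10)
d = 10 × 10^(17.46/5) = 10 × 10^3.492 = 3.105×10^4 pc.

3.10×10^4 pc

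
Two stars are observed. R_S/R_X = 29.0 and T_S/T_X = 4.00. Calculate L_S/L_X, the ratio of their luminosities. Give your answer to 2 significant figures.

2.2×10^5

From the Stefan–Boltzmann law, L ∝ R²T⁴, so
L_S/L_X = (R_S/R_X)² (T_S/T_X)⁴ = (29.0)² × (4.00)⁴ = 841.0 × 256.0 = 2.153×10^5.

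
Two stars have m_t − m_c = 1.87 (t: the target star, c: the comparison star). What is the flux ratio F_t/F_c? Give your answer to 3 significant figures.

0.179

F_t/F_c = 10^(−(m_t − m_c)/2.5) = 10^(-1.87/2.5) = 10^-0.748 = 0.1786.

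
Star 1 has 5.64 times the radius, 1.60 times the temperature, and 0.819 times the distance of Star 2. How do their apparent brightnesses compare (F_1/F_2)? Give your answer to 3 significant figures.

L_1/L_2 = (R_1/R_2)²(T_1/T_2)⁴ = (5.64)² × (1.60)⁴ = 208.5.
F_1/F_2 = (L_1/L_2)/(d_1/d_2)² = 208.5 / (0.819)² = 310.8.

311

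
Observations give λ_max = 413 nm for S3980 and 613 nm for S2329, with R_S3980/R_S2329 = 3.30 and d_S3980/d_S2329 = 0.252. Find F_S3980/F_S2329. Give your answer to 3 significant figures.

Wien's law: T_S3980/T_S2329 = λ_S2329/λ_S3980 = 613/413 = 1.484.
L_S3980/L_S2329 = (R_S3980/R_S2329)²(T_S3980/T_S2329)⁴ = (3.30)²(1.484)⁴ = 52.85.
F_S3980/F_S2329 = (L_S3980/L_S2329)/(d_S3980/d_S2329)² = 52.85/(0.252)² = 832.3.

832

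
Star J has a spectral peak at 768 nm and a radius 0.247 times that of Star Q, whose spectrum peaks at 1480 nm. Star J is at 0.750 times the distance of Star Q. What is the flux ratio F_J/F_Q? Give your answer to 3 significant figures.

Wien's law: T_J/T_Q = λ_Q/λ_J = 1480/768 = 1.927.
L_J/L_Q = (R_J/R_Q)²(T_J/T_Q)⁴ = (0.247)²(1.927)⁴ = 0.8414.
F_J/F_Q = (L_J/L_Q)/(d_J/d_Q)² = 0.8414/(0.750)² = 1.496.

1.50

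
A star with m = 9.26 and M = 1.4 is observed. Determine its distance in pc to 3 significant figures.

373 pc

m − M = 5 log₁₀(d/10 pc)
9.26 − (1.4) = 7.86 = 5 log₁₀(d/10)
d = 10 × 10^(7.86/5) = 10 × 10^1.572 = 373.3 pc.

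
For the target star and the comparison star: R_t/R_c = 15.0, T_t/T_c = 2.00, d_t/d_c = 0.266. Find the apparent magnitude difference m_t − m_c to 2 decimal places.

-11.77

L_t/L_c = (15.0)²(2.00)⁴ = 3600.
F_t/F_c = (L_t/L_c)/(d_t/d_c)² = 3600/0.07076 = 5.088×10^4.
m_t − m_c = −2.5 log₁₀(5.088×10^4) = -11.77.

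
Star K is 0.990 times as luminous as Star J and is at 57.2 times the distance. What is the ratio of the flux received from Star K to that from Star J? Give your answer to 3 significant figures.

F = L/(4πd²), so F_K/F_J = (L_K/L_J) / (d_K/d_J)²
= 0.990 / (57.2)² = 0.990 / 3272 = 3.026×10^-4.

3.03×10^-4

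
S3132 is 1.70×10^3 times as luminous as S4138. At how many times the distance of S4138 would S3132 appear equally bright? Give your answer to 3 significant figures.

41.2

Equal flux requires L_S3132/d_S3132² = L_S4138/d_S4138², so d_S3132/d_S4138 = √(L_S3132/L_S4138)
= √(1.70×10^3) = 41.23.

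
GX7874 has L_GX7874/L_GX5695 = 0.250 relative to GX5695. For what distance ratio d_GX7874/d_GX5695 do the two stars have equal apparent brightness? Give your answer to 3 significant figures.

0.500

Equal flux requires L_GX7874/d_GX7874² = L_GX5695/d_GX5695², so d_GX7874/d_GX5695 = √(L_GX7874/L_GX5695)
= √(0.250) = 0.5000.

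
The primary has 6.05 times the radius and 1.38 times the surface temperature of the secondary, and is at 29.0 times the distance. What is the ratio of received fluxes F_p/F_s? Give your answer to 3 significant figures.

L_p/L_s = (R_p/R_s)²(T_p/T_s)⁴ = (6.05)² × (1.38)⁴ = 132.7.
F_p/F_s = (L_p/L_s)/(d_p/d_s)² = 132.7 / (29.0)² = 0.1578.

0.158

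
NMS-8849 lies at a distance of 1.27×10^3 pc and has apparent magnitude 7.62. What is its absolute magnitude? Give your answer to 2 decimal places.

-2.90

M = m − 5 log₁₀(d/10 pc) = 7.62 − 5 log₁₀(1.27×10^3/10)
  = 7.62 − 5 × 2.104 = 7.62 − 10.52 = -2.90.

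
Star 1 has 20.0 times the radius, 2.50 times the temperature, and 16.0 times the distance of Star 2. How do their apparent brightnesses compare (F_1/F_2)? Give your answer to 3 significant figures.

61.0

L_1/L_2 = (R_1/R_2)²(T_1/T_2)⁴ = (20.0)² × (2.50)⁴ = 1.562×10^4.
F_1/F_2 = (L_1/L_2)/(d_1/d_2)² = 1.562×10^4 / (16.0)² = 61.04.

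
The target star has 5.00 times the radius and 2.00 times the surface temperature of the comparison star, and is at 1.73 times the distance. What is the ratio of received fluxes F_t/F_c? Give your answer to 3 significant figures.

L_t/L_c = (R_t/R_c)²(T_t/T_c)⁴ = (5.00)² × (2.00)⁴ = 400.0.
F_t/F_c = (L_t/L_c)/(d_t/d_c)² = 400.0 / (1.73)² = 133.6.

134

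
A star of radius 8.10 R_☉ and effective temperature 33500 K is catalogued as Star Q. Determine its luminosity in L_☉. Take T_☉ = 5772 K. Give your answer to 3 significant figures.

7.44×10^4 L_☉

L/L_☉ = (R/R_☉)² (T/T_☉)⁴ = (8.10)² × (33500/5772)⁴
       = 65.61 × (5.804)⁴ = 65.61 × 1135 = 7.445×10^4.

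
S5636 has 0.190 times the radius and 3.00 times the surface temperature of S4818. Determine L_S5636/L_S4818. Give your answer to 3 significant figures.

From the Stefan–Boltzmann law, L ∝ R²T⁴, so
L_S5636/L_S4818 = (R_S5636/R_S4818)² (T_S5636/T_S4818)⁴ = (0.190)² × (3.00)⁴ = 0.03610 × 81.00 = 2.924.

2.92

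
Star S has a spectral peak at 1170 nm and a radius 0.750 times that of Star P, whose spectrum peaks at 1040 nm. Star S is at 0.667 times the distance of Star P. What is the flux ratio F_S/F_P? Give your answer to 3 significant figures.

Wien's law: T_S/T_P = λ_P/λ_S = 1040/1170 = 0.8889.
L_S/L_P = (R_S/R_P)²(T_S/T_P)⁴ = (0.750)²(0.8889)⁴ = 0.3512.
F_S/F_P = (L_S/L_P)/(d_S/d_P)² = 0.3512/(0.667)² = 0.7893.

0.789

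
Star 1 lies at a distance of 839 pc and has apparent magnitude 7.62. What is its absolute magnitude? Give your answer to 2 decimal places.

M = m − 5 log₁₀(d/10 pc) = 7.62 − 5 log₁₀(839/10)
  = 7.62 − 5 × 1.924 = 7.62 − 9.62 = -2.00.

-2.00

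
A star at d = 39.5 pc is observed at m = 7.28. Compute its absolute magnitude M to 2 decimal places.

M = m − 5 log₁₀(d/10 pc) = 7.28 − 5 log₁₀(39.5/10)
  = 7.28 − 5 × 0.597 = 7.28 − 2.98 = 4.30.

4.30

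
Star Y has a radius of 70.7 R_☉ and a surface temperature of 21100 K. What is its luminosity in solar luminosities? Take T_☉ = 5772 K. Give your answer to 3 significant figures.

L/L_☉ = (R/R_☉)² (T/T_☉)⁴ = (70.7)² × (21100/5772)⁴
       = 4998 × (3.656)⁴ = 4998 × 178.6 = 8.926×10^5.

8.93×10^5 solar luminosities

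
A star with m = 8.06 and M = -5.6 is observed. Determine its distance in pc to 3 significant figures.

5.40×10^3 pc

m − M = 5 log₁₀(d/10 pc)
8.06 − (-5.6) = 13.66 = 5 log₁₀(d/10)
d = 10 × 10^(13.66/5) = 10 × 10^2.732 = 5395 pc.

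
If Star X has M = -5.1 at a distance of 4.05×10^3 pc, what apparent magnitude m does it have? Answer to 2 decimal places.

m = M + 5 log₁₀(d/10 pc) = -5.1 + 5 log₁₀(4.05×10^3/10)
  = -5.1 + 5 × 2.607 = -5.1 + 13.04 = 7.94.

7.94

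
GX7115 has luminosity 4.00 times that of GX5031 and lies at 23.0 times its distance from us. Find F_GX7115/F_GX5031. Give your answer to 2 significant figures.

F = L/(4πd²), so F_GX7115/F_GX5031 = (L_GX7115/L_GX5031) / (d_GX7115/d_GX5031)²
= 4.00 / (23.0)² = 4.00 / 529.0 = 0.007561.

0.0076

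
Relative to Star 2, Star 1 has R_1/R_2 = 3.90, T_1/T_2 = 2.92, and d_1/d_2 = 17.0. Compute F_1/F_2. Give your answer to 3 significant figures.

3.83

L_1/L_2 = (R_1/R_2)²(T_1/T_2)⁴ = (3.90)² × (2.92)⁴ = 1106.
F_1/F_2 = (L_1/L_2)/(d_1/d_2)² = 1106 / (17.0)² = 3.826.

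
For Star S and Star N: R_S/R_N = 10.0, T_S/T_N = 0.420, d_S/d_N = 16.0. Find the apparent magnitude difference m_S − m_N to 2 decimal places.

4.79

L_S/L_N = (10.0)²(0.420)⁴ = 3.112.
F_S/F_N = (L_S/L_N)/(d_S/d_N)² = 3.112/256.0 = 0.01216.
m_S − m_N = −2.5 log₁₀(0.01216) = 4.79.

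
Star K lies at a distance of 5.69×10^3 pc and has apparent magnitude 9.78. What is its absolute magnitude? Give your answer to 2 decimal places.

M = m − 5 log₁₀(d/10 pc) = 9.78 − 5 log₁₀(5.69×10^3/10)
  = 9.78 − 5 × 2.755 = 9.78 − 13.78 = -4.00.

-4.00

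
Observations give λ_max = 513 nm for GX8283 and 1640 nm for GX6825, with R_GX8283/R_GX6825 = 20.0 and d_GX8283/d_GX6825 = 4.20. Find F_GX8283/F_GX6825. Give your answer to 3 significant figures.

2.37×10^3

Wien's law: T_GX8283/T_GX6825 = λ_GX6825/λ_GX8283 = 1640/513 = 3.197.
L_GX8283/L_GX6825 = (R_GX8283/R_GX6825)²(T_GX8283/T_GX6825)⁴ = (20.0)²(3.197)⁴ = 4.178×10^4.
F_GX8283/F_GX6825 = (L_GX8283/L_GX6825)/(d_GX8283/d_GX6825)² = 4.178×10^4/(4.20)² = 2368.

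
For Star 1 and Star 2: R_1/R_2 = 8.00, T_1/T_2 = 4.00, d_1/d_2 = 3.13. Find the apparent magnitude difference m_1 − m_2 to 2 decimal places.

-8.06

L_1/L_2 = (8.00)²(4.00)⁴ = 1.638×10^4.
F_1/F_2 = (L_1/L_2)/(d_1/d_2)² = 1.638×10^4/9.797 = 1672.
m_1 − m_2 = −2.5 log₁₀(1672) = -8.06.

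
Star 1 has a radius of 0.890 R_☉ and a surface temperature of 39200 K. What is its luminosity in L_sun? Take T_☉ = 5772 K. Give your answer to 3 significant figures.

L/L_☉ = (R/R_☉)² (T/T_☉)⁴ = (0.890)² × (39200/5772)⁴
       = 0.7921 × (6.791)⁴ = 0.7921 × 2127 = 1685.

1.69×10^3 L_sun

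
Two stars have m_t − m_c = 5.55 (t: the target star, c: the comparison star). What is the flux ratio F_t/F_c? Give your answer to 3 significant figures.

F_t/F_c = 10^(−(m_t − m_c)/2.5) = 10^(-5.55/2.5) = 10^-2.220 = 0.006026.

0.00603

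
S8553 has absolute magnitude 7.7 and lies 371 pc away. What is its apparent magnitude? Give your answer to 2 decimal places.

15.55

m = M + 5 log₁₀(d/10 pc) = 7.7 + 5 log₁₀(371/10)
  = 7.7 + 5 × 1.569 = 7.7 + 7.85 = 15.55.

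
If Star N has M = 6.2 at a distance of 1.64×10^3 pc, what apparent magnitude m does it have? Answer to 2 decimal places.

17.27

m = M + 5 log₁₀(d/10 pc) = 6.2 + 5 log₁₀(1.64×10^3/10)
  = 6.2 + 5 × 2.215 = 6.2 + 11.07 = 17.27.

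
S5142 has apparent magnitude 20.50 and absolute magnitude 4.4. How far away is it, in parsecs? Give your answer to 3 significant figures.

m − M = 5 log₁₀(d/10 pc)
20.50 − (4.4) = 16.10 = 5 log₁₀(d/10)
d = 10 × 10^(16.10/5) = 10 × 10^3.220 = 1.660×10^4 pc.

1.66×10^4 pc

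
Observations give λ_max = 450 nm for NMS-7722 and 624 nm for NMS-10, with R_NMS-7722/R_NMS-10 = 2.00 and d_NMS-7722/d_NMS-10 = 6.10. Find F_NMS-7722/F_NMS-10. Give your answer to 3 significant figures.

Wien's law: T_NMS-7722/T_NMS-10 = λ_NMS-10/λ_NMS-7722 = 624/450 = 1.387.
L_NMS-7722/L_NMS-10 = (R_NMS-7722/R_NMS-10)²(T_NMS-7722/T_NMS-10)⁴ = (2.00)²(1.387)⁴ = 14.79.
F_NMS-7722/F_NMS-10 = (L_NMS-7722/L_NMS-10)/(d_NMS-7722/d_NMS-10)² = 14.79/(6.10)² = 0.3975.

0.397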